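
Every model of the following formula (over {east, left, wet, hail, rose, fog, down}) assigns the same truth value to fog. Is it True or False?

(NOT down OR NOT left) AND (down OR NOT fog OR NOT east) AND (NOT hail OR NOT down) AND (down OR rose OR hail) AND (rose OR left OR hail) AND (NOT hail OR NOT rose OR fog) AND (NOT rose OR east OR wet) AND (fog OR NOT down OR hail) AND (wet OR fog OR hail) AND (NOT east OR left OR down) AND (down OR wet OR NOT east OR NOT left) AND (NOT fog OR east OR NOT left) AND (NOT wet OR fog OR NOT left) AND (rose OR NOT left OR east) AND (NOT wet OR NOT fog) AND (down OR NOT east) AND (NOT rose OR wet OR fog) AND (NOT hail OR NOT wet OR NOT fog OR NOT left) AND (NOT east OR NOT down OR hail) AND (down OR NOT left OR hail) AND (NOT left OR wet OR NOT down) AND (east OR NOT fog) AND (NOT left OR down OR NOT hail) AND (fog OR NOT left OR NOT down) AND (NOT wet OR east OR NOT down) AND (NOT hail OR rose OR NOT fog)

False

Suppose fog = true.
The clause (NOT wet) is unit, so wet = false.
The clause (east) is unit, so east = true.
The clause (down) is unit, so down = true.
The clause (NOT left) is unit, so left = false.
The clause (NOT hail) is unit, so hail = false.
But (hail) is also a unit clause — contradiction.
So every satisfying assignment has fog = False.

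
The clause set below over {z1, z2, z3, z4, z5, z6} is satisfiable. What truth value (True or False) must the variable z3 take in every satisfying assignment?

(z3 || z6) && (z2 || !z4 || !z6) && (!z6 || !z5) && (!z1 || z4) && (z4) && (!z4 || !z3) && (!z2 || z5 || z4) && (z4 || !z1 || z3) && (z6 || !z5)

False

Suppose z3 = true.
The clause (z4) is unit, so z4 = true.
That conflicts with the unit clause (!z4).
So every satisfying assignment has z3 = False.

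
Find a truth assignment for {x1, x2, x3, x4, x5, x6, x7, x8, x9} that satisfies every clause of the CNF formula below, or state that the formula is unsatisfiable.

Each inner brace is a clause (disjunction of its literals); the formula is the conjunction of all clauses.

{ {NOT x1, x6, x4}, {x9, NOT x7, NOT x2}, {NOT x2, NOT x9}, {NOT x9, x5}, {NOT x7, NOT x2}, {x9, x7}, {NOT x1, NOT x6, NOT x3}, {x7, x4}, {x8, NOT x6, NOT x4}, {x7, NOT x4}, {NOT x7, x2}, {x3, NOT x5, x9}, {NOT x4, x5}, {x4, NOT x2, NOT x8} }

UNSATISFIABLE

Case x2 = false:
(NOT x7) alone gives x7 = false.
(x9) alone gives x9 = true.
(x5) alone gives x5 = true.
(x4) alone gives x4 = true.
That conflicts with the unit clause (NOT x4).
So x2 must be the other value — set x2 = true.
(NOT x9) alone gives x9 = false.
(NOT x7) alone gives x7 = false.
That conflicts with the unit clause (x7).
Both values of x2 lead to a conflict.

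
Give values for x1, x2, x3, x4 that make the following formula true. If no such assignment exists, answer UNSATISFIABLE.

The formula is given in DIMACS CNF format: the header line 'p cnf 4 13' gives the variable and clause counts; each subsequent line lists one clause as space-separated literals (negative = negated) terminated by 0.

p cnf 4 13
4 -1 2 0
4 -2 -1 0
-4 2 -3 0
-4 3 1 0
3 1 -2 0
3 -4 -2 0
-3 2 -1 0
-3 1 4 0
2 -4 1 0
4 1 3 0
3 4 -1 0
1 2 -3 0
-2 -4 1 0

x1=True,  x2=False,  x3=False,  x4=True

Try x4 = True.
Try x2 = False.
From the singleton clause (¬x3), x3 = False.
From the singleton clause (x1), x1 = True.
This assignment satisfies each clause.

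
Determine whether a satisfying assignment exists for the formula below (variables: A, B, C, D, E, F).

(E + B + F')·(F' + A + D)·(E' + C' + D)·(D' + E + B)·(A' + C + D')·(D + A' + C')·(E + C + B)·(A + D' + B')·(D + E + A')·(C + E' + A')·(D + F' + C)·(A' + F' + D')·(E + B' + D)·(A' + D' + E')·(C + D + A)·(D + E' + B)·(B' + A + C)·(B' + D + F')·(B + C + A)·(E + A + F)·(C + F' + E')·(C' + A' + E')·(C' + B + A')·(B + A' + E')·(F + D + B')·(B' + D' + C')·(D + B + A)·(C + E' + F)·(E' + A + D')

Case E = 1:
Case C = 0:
Unit clause (A') forces A = 0.
Unit clause (D) forces D = 1.
But (D') is also a unit clause — contradiction.
So C must be the other value — set C = 1.
Unit clause (D) forces D = 1.
Unit clause (A') forces A = 0.
But (A) is also a unit clause — contradiction.
Both values of C lead to a conflict.
So E must be the other value — set E = 0.
Case B = 1:
Unit clause (D) forces D = 1.
Unit clause (A) forces A = 1.
Unit clause (C) forces C = 1.
But (C') is also a unit clause — contradiction.
So B must be the other value — set B = 0.
Unit clause (F') forces F = 0.
Unit clause (D') forces D = 0.
Unit clause (C) forces C = 1.
Unit clause (A') forces A = 0.
But (A) is also a unit clause — contradiction.
Both values of B lead to a conflict.
Both values of E lead to a conflict.
No assignment satisfies every clause.

No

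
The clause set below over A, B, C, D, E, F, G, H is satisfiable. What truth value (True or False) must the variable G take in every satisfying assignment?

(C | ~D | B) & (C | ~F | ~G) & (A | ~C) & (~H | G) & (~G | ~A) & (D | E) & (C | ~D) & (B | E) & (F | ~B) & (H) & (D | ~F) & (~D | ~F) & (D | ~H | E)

True

Suppose G = 0.
From the singleton clause (~H), H = 0.
But (H) is also a unit clause — contradiction.
So every satisfying assignment has G = True.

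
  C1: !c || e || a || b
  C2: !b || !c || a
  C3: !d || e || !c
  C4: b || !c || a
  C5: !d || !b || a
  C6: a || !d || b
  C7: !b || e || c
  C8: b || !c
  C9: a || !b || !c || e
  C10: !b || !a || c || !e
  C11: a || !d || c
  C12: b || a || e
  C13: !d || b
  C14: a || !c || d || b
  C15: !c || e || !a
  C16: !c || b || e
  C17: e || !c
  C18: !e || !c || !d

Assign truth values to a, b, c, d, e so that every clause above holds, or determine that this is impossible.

a=true, b=false, c=false, d=false, e=false

Branch on b: set b = false.
From the singleton clause (!c), c = false.
From the singleton clause (!d), d = false.
Branch on a: set a = true.
No clause remains; e is free.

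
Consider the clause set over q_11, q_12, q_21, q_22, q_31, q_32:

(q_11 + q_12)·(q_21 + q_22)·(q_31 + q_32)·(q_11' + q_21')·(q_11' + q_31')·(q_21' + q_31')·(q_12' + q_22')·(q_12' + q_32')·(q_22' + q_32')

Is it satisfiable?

No, unsatisfiable

Suppose q_11 = 1.
From the singleton clause (q_21'), q_21 = 0.
From the singleton clause (q_22), q_22 = 1.
From the singleton clause (q_31'), q_31 = 0.
From the singleton clause (q_32), q_32 = 1.
Now (q_32') is unsatisfied and unit — conflict.
So q_11 must be the other value — set q_11 = 0.
From the singleton clause (q_12), q_12 = 1.
From the singleton clause (q_22'), q_22 = 0.
From the singleton clause (q_21), q_21 = 1.
From the singleton clause (q_31'), q_31 = 0.
From the singleton clause (q_32), q_32 = 1.
Now (q_32') is unsatisfied and unit — conflict.
Both values of q_11 lead to a conflict.
No assignment satisfies every clause.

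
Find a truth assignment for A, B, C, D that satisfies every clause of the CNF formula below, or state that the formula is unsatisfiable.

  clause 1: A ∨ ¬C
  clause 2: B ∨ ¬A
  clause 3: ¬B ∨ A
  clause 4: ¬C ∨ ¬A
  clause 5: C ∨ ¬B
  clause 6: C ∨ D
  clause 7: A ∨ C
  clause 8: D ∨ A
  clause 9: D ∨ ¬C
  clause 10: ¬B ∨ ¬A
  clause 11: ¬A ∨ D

Case A = True:
(B) alone gives B = True.
But (¬B) is also a unit clause — contradiction.
Backtrack on A: now try A = False.
(¬C) alone gives C = False.
But (C) is also a unit clause — contradiction.
Either choice for A ends in contradiction.

UNSATISFIABLE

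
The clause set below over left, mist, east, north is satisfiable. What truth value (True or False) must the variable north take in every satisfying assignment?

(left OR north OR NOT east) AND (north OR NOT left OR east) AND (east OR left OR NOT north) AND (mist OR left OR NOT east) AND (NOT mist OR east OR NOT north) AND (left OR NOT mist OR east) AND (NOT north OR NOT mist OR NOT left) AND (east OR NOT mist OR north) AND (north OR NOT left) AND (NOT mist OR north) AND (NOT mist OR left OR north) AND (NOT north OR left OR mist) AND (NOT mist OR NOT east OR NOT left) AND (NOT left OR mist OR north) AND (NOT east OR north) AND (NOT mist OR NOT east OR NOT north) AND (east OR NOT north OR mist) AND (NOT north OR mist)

Suppose north = true.
Unit clause (mist) forces mist = true.
Unit clause (east) forces east = true.
But (NOT east) is also a unit clause — contradiction.
So every satisfying assignment has north = False.

False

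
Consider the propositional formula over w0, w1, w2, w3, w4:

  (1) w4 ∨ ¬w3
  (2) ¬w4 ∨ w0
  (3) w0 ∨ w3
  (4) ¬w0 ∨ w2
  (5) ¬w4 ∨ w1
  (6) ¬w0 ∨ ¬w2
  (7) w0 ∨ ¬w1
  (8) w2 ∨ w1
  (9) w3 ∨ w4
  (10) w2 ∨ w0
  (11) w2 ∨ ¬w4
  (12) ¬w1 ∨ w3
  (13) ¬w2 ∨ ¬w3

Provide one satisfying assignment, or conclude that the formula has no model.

UNSATISFIABLE

Try w4 = True.
(w0) alone gives w0 = True.
(w2) alone gives w2 = True.
Now (¬w2) is unsatisfied and unit — conflict.
That branch fails; take w4 = False instead.
(¬w3) alone gives w3 = False.
Now (w3) is unsatisfied and unit — conflict.
Both values of w4 lead to a conflict.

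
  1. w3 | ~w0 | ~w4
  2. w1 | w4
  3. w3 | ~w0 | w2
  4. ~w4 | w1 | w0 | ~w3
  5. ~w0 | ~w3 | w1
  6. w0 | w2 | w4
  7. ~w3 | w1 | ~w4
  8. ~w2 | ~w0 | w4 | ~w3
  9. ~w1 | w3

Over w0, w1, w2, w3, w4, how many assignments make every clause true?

There are 2^5 = 32 truth assignments over (w0, w1, w2, w3, w4).
Split on w0. With w0 = 1, the clauses containing w0 are satisfied and ~w0 drops from the rest; 3 of the 2^4 = 16 assignments to the other variables satisfy what remains.
With w0 = 0, by the same count on the reduced clause set, 5 assignments work.
Total: 3 + 5 = 8.

8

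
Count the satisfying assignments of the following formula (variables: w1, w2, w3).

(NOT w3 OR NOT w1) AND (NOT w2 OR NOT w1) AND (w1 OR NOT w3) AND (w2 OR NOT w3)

3

There are 2^3 = 8 truth assignments over (w1, w2, w3).
Check each against the 4 clauses (columns in the order w1, w2, w3):
  F F F  ✓ satisfies all
  F F T  ✗ fails (w1 OR NOT w3)
  F T F  ✓ satisfies all
  F T T  ✗ fails (w1 OR NOT w3)
  T F F  ✓ satisfies all
  T F T  ✗ fails (NOT w3 OR NOT w1)
  T T F  ✗ fails (NOT w2 OR NOT w1)
  T T T  ✗ fails (NOT w3 OR NOT w1)
3 of the 8 rows are models.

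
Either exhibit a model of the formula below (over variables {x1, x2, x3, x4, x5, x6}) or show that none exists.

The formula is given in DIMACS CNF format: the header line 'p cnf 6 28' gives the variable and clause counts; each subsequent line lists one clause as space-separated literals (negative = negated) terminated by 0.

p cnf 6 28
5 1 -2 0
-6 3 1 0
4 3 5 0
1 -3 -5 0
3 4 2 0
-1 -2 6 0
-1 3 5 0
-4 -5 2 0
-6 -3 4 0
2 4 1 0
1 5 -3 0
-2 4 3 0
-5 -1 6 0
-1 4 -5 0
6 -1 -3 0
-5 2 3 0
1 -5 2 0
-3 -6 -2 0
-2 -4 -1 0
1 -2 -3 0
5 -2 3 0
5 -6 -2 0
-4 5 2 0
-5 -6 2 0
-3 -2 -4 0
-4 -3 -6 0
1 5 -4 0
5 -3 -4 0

x1 ↦ False,  x2 ↦ True,  x3 ↦ False,  x4 ↦ True,  x5 ↦ True,  x6 ↦ False

Case x5 = True:
Case x1 = False:
The clause (¬x3) is unit, so x3 = False.
The clause (¬x6) is unit, so x6 = False.
The clause (x2) is unit, so x2 = True.
The clause (x4) is unit, so x4 = True.
All clauses are satisfied.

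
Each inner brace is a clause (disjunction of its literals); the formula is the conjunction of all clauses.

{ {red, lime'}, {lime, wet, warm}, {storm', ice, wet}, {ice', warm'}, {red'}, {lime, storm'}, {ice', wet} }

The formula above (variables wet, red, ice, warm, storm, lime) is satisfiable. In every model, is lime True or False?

False

Suppose lime = 1.
The clause (red) is unit, so red = 1.
That conflicts with the unit clause (red').
So every satisfying assignment has lime = False.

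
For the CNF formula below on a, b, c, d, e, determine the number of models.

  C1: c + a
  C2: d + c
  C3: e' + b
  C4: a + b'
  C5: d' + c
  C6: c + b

8

There are 2^5 = 32 truth assignments over (a, b, c, d, e).
Split on c. With c = 1, the clauses containing c are satisfied and c' drops from the rest; 8 of the 2^4 = 16 assignments to the other variables satisfy what remains.
With c = 0, by the same count on the reduced clause set, 0 assignments work.
Total: 8 + 0 = 8.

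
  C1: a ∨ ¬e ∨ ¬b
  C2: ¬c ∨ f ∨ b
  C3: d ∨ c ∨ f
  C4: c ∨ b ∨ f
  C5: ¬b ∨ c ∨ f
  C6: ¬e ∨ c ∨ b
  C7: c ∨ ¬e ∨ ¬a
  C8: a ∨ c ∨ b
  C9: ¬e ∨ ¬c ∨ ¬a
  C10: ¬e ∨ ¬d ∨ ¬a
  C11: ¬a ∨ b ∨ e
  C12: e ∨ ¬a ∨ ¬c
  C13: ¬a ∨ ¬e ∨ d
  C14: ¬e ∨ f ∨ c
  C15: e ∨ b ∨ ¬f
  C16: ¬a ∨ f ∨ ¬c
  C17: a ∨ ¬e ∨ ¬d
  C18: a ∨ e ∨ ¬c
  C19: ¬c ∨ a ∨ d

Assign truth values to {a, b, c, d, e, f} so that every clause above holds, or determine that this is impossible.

a ↦ False, b ↦ True, c ↦ False, d ↦ False, e ↦ False, f ↦ True

Suppose a = False.
Suppose e = False.
The clause (¬c) is unit, so c = False.
The clause (b) is unit, so b = True.
The clause (f) is unit, so f = True.
Every clause is now satisfied; d is unconstrained.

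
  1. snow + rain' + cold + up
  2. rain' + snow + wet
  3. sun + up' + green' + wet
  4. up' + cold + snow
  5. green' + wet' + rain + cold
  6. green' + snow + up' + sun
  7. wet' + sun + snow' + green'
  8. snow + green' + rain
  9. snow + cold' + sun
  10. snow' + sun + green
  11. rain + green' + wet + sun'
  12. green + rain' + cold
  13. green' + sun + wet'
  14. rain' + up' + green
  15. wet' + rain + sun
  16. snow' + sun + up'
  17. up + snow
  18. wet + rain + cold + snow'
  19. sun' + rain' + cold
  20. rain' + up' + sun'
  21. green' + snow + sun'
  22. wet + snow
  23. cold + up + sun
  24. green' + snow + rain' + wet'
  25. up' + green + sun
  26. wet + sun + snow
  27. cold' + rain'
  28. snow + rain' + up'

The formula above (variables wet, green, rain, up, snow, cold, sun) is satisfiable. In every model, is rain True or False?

Suppose rain = 1.
The clause (cold') is unit, so cold = 0.
The clause (green) is unit, so green = 1.
The clause (sun') is unit, so sun = 0.
The clause (wet') is unit, so wet = 0.
The clause (snow) is unit, so snow = 1.
The clause (up') is unit, so up = 0.
But (up) is also a unit clause — contradiction.
So every satisfying assignment has rain = False.

False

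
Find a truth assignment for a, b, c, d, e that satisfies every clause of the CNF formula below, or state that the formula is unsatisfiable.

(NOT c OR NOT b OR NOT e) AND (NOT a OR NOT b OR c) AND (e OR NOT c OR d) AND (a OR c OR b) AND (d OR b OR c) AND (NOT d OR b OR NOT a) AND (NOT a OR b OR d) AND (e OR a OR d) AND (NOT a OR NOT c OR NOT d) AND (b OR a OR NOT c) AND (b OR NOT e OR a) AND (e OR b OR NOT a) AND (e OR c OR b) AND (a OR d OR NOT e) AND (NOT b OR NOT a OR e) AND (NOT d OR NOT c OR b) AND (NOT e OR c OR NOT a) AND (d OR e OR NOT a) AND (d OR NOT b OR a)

a: false,  b: true,  c: true,  d: true,  e: false

Suppose c = true.
Suppose b = true.
Unit clause (NOT e) forces e = false.
Unit clause (d) forces d = true.
Unit clause (NOT a) forces a = false.
This assignment satisfies each clause.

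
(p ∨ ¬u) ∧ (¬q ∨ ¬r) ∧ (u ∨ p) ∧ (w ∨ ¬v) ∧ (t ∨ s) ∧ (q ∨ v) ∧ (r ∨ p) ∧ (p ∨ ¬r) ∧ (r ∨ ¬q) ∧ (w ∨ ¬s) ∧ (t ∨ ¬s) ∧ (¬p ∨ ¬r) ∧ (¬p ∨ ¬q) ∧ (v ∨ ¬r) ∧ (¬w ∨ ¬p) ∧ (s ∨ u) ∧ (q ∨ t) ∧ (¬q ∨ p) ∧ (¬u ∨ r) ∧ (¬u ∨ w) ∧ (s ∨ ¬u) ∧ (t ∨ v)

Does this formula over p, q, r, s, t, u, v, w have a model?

No

Branch on p: set p = True.
From the singleton clause (¬r), r = False.
From the singleton clause (¬q), q = False.
From the singleton clause (v), v = True.
From the singleton clause (w), w = True.
Now (¬w) is unsatisfied and unit — conflict.
Undo p and try p = False.
From the singleton clause (¬u), u = False.
Now (u) is unsatisfied and unit — conflict.
Neither p = True nor p = False works.
No assignment satisfies every clause.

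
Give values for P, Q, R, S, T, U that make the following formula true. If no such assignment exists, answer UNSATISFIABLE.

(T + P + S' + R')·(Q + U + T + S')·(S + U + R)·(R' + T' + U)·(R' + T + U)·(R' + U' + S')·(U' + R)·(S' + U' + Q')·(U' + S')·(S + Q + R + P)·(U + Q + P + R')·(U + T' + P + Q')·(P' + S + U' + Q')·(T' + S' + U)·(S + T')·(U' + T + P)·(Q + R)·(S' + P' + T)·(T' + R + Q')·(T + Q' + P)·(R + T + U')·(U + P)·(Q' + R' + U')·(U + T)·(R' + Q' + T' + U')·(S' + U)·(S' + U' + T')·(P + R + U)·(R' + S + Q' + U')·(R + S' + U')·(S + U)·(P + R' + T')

P: 1; Q: 0; R: 1; S: 0; T: 0; U: 1

Suppose U = 1.
The clause (R) is unit, so R = 1.
The clause (S') is unit, so S = 0.
The clause (T') is unit, so T = 0.
The clause (P) is unit, so P = 1.
The clause (Q') is unit, so Q = 0.
This assignment satisfies each clause.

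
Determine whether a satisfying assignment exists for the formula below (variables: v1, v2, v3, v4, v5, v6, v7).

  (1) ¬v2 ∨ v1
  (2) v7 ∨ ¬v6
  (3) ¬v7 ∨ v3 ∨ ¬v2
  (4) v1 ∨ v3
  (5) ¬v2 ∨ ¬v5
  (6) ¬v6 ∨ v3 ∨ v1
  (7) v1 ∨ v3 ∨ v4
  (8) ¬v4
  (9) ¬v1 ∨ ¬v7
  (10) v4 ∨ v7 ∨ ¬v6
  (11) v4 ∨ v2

(¬v4) alone gives v4 = False.
(v2) alone gives v2 = True.
(v1) alone gives v1 = True.
(¬v5) alone gives v5 = False.
(¬v7) alone gives v7 = False.
(¬v6) alone gives v6 = False.
Every clause is now satisfied; v3 is unconstrained.
A satisfying assignment: v1=True; v2=True; v3=False; v4=False; v5=False; v6=False; v7=False.

Satisfiable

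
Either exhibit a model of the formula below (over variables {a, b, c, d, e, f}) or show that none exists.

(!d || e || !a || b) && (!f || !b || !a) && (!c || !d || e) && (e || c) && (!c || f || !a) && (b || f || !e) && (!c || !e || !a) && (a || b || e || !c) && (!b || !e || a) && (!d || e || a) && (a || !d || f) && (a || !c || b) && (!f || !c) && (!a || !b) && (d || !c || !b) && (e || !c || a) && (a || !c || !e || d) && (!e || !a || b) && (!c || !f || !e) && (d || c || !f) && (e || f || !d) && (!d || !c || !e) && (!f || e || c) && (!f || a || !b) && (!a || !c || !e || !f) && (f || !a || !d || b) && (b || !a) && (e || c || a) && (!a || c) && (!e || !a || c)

a=false; b=false; c=false; d=true; e=true; f=true

Branch on e: set e = true.
Branch on b: set b = false.
(f) alone gives f = true.
(!c) alone gives c = false.
(!a) alone gives a = false.
(d) alone gives d = true.
Every clause now holds.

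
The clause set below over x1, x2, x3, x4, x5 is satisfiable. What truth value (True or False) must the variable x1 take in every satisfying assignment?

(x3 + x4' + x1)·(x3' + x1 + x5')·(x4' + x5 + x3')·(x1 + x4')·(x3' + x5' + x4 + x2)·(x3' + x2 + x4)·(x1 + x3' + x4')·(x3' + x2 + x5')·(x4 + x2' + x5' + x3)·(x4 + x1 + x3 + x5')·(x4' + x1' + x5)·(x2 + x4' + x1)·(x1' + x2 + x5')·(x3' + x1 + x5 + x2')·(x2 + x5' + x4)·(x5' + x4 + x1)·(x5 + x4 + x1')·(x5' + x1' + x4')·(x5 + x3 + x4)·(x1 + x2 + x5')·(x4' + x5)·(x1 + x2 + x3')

Suppose x1 = 0.
The clause (x4') is unit, so x4 = 0.
The clause (x5') is unit, so x5 = 0.
The clause (x3) is unit, so x3 = 1.
The clause (x2) is unit, so x2 = 1.
Now (x2') is unsatisfied and unit — conflict.
So every satisfying assignment has x1 = True.

True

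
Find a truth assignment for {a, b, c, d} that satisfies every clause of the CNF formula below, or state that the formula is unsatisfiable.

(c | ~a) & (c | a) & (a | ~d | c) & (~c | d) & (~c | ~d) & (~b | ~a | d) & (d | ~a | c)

UNSATISFIABLE

Case c = 1:
From the singleton clause (d), d = 1.
That conflicts with the unit clause (~d).
Undo c and try c = 0.
From the singleton clause (~a), a = 0.
That conflicts with the unit clause (a).
Both values of c lead to a conflict.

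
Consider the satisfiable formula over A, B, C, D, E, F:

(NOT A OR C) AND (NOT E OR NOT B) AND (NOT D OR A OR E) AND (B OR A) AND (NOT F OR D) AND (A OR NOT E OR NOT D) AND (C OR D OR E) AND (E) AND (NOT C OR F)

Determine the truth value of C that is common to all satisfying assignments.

Suppose C = false.
The clause (NOT A) is unit, so A = false.
The clause (B) is unit, so B = true.
The clause (NOT E) is unit, so E = false.
Now (E) is unsatisfied and unit — conflict.
So every satisfying assignment has C = True.

True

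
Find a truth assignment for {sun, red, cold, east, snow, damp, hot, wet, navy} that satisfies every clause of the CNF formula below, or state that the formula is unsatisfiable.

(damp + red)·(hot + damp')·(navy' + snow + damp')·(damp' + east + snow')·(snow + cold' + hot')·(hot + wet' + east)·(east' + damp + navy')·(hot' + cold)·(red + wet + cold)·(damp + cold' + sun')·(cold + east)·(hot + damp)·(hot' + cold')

UNSATISFIABLE

Branch on damp: set damp = 1.
The clause (hot) is unit, so hot = 1.
The clause (cold) is unit, so cold = 1.
That conflicts with the unit clause (cold').
Undo damp and try damp = 0.
The clause (red) is unit, so red = 1.
The clause (hot) is unit, so hot = 1.
The clause (cold) is unit, so cold = 1.
That conflicts with the unit clause (cold').
Both values of damp lead to a conflict.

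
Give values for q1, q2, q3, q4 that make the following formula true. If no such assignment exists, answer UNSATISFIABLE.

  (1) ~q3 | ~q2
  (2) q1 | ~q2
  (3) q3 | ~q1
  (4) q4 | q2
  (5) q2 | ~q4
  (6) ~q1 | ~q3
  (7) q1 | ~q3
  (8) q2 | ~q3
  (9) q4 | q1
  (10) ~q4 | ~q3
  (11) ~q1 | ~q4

Branch on q3: set q3 = 0.
The clause (~q1) is unit, so q1 = 0.
The clause (~q2) is unit, so q2 = 0.
The clause (q4) is unit, so q4 = 1.
Now (~q4) is unsatisfied and unit — conflict.
Backtrack on q3: now try q3 = 1.
The clause (~q2) is unit, so q2 = 0.
Now (q2) is unsatisfied and unit — conflict.
Either choice for q3 ends in contradiction.

UNSATISFIABLE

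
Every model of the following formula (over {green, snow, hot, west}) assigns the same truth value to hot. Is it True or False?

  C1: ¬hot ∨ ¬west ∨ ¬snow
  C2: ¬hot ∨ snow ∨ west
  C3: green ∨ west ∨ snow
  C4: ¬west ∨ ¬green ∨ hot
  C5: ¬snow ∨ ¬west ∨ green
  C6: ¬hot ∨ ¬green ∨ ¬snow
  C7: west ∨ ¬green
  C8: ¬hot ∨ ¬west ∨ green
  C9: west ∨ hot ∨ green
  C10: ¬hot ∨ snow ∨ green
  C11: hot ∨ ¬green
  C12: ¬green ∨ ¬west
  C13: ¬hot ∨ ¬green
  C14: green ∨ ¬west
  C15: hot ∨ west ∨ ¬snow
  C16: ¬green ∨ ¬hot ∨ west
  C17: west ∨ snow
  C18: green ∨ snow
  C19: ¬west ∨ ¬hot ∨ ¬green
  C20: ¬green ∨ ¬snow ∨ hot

True

Suppose hot = False.
The clause (¬green) is unit, so green = False.
The clause (west) is unit, so west = True.
Now (¬west) is unsatisfied and unit — conflict.
So every satisfying assignment has hot = True.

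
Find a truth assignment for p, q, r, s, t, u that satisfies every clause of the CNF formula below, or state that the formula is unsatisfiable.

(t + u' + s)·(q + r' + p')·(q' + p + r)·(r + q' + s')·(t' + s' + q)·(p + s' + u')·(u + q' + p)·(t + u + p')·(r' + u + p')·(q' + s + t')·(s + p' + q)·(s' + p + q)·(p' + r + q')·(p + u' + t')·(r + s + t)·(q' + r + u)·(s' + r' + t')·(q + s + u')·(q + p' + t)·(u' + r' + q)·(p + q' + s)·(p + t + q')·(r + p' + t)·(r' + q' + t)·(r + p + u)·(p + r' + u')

Try t = 0.
Try u = 0.
The clause (p') is unit, so p = 0.
The clause (q') is unit, so q = 0.
The clause (s') is unit, so s = 0.
The clause (r) is unit, so r = 1.
All clauses are satisfied.

p=0,  q=0,  r=1,  s=0,  t=0,  u=0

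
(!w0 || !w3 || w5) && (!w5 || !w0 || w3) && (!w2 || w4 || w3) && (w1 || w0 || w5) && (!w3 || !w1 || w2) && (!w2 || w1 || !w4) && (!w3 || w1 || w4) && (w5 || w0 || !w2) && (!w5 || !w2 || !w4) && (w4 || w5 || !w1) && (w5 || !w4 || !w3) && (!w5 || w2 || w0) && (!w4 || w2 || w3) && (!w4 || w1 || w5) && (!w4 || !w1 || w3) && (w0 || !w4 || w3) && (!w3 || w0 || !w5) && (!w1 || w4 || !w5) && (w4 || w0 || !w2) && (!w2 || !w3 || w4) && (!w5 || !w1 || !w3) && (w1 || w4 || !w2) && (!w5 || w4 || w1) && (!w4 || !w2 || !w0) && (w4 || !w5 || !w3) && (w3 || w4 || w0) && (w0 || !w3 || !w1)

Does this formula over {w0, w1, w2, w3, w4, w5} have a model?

Branch on w0: set w0 = true.
Branch on w3: set w3 = false.
The clause (!w5) is unit, so w5 = false.
Branch on w2: set w2 = false.
The clause (!w4) is unit, so w4 = false.
The clause (!w1) is unit, so w1 = false.
All clauses are satisfied.
A satisfying assignment: w0: true,  w1: false,  w2: false,  w3: false,  w4: false,  w5: false.

Yes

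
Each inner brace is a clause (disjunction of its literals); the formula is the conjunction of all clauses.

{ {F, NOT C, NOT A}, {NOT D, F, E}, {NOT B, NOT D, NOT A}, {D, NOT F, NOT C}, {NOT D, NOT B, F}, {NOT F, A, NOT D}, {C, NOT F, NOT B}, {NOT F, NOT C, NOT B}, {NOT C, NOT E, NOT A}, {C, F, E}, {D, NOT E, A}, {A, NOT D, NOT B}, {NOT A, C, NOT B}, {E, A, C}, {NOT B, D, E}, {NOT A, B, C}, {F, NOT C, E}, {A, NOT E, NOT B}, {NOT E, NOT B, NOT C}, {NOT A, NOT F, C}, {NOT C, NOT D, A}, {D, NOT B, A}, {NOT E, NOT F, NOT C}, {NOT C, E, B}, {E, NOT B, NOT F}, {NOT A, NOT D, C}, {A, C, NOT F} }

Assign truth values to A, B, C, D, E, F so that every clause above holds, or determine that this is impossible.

Suppose F = false.
Suppose C = false.
The clause (E) is unit, so E = true.
Suppose D = true.
The clause (NOT B) is unit, so B = false.
The clause (NOT A) is unit, so A = false.
This assignment satisfies each clause.

A ↦ false, B ↦ false, C ↦ false, D ↦ true, E ↦ true, F ↦ false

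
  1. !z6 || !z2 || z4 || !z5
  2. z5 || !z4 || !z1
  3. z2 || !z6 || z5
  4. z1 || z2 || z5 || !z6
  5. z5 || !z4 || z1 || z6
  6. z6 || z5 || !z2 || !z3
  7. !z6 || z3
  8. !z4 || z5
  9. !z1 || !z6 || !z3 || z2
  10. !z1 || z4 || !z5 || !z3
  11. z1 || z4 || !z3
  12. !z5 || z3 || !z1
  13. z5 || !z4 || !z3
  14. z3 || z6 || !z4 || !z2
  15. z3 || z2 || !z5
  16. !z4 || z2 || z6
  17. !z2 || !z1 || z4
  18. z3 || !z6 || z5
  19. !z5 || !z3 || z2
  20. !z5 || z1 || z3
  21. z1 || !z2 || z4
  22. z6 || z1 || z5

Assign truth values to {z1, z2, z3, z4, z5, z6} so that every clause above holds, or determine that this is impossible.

z1: true, z2: true, z3: true, z4: true, z5: true, z6: false

Case z6 = false:
Case z4 = true:
Unit clause (z5) forces z5 = true.
Unit clause (z2) forces z2 = true.
Unit clause (z3) forces z3 = true.
Every clause is now satisfied; z1 is unconstrained.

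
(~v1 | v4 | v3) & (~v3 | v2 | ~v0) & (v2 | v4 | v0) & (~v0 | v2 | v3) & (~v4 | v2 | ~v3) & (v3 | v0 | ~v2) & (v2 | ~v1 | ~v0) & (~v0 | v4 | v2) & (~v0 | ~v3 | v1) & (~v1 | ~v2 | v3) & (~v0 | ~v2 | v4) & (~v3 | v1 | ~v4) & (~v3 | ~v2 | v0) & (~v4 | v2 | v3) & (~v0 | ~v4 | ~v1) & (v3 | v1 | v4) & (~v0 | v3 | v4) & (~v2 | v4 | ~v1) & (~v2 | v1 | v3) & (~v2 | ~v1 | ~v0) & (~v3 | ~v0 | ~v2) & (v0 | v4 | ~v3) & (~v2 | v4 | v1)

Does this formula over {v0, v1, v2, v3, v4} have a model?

No, unsatisfiable

Try v1 = 0.
Try v0 = 0.
Try v2 = 1.
From the singleton clause (v3), v3 = 1.
But (~v3) is also a unit clause — contradiction.
Undo v2 and try v2 = 0.
From the singleton clause (v4), v4 = 1.
From the singleton clause (~v3), v3 = 0.
But (v3) is also a unit clause — contradiction.
Either choice for v2 ends in contradiction.
Undo v0 and try v0 = 1.
From the singleton clause (~v3), v3 = 0.
From the singleton clause (v2), v2 = 1.
But (~v2) is also a unit clause — contradiction.
Either choice for v0 ends in contradiction.
Undo v1 and try v1 = 1.
Try v4 = 1.
From the singleton clause (~v0), v0 = 0.
Try v2 = 1.
From the singleton clause (v3), v3 = 1.
But (~v3) is also a unit clause — contradiction.
Undo v2 and try v2 = 0.
From the singleton clause (~v3), v3 = 0.
But (v3) is also a unit clause — contradiction.
Either choice for v2 ends in contradiction.
Undo v4 and try v4 = 0.
From the singleton clause (v3), v3 = 1.
From the singleton clause (~v2), v2 = 0.
From the singleton clause (~v0), v0 = 0.
But (v0) is also a unit clause — contradiction.
Either choice for v4 ends in contradiction.
Either choice for v1 ends in contradiction.
No assignment satisfies every clause.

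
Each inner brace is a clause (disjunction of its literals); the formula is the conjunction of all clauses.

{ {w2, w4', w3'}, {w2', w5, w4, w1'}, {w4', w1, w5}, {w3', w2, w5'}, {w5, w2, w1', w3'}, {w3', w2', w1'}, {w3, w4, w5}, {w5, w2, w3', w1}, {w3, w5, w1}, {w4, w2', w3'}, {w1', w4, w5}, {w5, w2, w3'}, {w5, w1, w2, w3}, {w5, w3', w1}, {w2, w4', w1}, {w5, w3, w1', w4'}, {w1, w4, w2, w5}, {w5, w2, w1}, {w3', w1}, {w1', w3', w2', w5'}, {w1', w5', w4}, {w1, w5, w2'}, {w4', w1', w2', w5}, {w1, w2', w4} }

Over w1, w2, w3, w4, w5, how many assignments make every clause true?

There are 2^5 = 32 truth assignments over (w1, w2, w3, w4, w5).
Split on w3. With w3 = 1, the clauses containing w3 are satisfied and w3' drops from the rest; 0 of the 2^4 = 16 assignments to the other variables satisfy what remains.
With w3 = 0, by the same count on the reduced clause set, 4 assignments work.
(One model: w1=F, w2=F, w3=F, w4=F, w5=T.)
Total: 0 + 4 = 4.

4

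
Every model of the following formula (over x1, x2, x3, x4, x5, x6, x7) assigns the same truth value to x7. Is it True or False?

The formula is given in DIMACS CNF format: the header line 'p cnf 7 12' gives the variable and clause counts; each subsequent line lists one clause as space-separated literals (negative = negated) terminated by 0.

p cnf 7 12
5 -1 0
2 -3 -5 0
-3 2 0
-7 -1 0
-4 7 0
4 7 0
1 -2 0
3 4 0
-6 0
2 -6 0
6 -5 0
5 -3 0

True

Suppose x7 = False.
Unit clause (¬x4) forces x4 = False.
Now (x4) is unsatisfied and unit — conflict.
So every satisfying assignment has x7 = True.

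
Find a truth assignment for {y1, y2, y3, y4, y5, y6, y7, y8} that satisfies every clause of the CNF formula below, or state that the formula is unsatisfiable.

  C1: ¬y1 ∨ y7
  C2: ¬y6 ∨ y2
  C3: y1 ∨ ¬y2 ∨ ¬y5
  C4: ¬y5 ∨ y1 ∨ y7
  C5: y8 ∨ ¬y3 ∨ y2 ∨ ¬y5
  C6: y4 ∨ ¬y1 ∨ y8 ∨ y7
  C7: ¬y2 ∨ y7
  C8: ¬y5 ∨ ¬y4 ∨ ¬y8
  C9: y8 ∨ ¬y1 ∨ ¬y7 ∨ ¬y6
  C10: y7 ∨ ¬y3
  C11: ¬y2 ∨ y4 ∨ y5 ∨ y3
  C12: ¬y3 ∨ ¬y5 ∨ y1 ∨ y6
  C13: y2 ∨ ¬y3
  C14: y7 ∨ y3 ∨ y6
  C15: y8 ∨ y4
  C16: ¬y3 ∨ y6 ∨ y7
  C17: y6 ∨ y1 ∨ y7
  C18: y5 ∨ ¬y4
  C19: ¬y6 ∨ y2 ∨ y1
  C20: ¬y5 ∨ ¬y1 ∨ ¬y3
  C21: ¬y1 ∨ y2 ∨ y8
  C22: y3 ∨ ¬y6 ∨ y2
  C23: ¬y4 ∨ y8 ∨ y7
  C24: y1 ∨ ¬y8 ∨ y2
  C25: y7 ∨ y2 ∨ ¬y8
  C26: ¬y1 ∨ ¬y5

y1 ↦ True, y2 ↦ True, y3 ↦ True, y4 ↦ False, y5 ↦ False, y6 ↦ True, y7 ↦ True, y8 ↦ True

Case y1 = True:
The clause (y7) is unit, so y7 = True.
The clause (¬y5) is unit, so y5 = False.
The clause (¬y4) is unit, so y4 = False.
The clause (y8) is unit, so y8 = True.
Case y6 = True:
The clause (y2) is unit, so y2 = True.
The clause (y3) is unit, so y3 = True.
All clauses are satisfied.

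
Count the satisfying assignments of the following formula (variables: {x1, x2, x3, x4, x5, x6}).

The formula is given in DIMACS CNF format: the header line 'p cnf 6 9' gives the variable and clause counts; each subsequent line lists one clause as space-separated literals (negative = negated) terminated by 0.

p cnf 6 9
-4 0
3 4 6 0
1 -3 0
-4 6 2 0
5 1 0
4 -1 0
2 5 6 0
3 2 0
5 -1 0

1

There are 2^6 = 64 truth assignments over (x1, x2, x3, x4, x5, x6).
Split on x3. With x3 = True, the clauses containing x3 are satisfied and ¬x3 drops from the rest; 0 of the 2^5 = 32 assignments to the other variables satisfy what remains.
With x3 = False, by the same count on the reduced clause set, 1 assignment works.
Total: 0 + 1 = 1.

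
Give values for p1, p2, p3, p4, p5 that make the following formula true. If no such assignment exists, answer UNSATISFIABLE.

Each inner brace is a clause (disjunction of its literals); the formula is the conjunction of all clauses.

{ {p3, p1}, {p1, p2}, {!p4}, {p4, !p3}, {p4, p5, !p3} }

The clause (!p4) is unit, so p4 = false.
The clause (!p3) is unit, so p3 = false.
The clause (p1) is unit, so p1 = true.
No clause remains; p2, p5 are free.

p1=true,  p2=false,  p3=false,  p4=false,  p5=true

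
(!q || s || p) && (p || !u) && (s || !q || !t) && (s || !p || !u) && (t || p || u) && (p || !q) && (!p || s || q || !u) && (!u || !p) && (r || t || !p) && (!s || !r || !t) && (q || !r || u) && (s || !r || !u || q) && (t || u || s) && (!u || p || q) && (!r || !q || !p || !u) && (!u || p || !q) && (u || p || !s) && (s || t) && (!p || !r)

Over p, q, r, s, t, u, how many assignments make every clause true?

4

There are 2^6 = 64 truth assignments over (p, q, r, s, t, u).
Split on r. With r = true, the clauses containing r are satisfied and !r drops from the rest; 0 of the 2^5 = 32 assignments to the other variables satisfy what remains.
With r = false, by the same count on the reduced clause set, 4 assignments work.
Total: 0 + 4 = 4.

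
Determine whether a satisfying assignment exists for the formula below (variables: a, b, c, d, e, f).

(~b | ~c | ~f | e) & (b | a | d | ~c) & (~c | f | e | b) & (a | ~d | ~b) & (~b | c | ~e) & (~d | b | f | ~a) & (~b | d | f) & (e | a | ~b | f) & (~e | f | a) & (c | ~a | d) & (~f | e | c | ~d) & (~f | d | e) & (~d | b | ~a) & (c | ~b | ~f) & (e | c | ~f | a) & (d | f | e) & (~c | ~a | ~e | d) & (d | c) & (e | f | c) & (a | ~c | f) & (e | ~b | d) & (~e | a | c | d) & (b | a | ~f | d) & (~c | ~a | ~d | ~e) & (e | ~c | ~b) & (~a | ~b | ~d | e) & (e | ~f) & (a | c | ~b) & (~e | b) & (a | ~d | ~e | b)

Case d = 0:
From the singleton clause (c), c = 1.
Case b = 1:
From the singleton clause (f), f = 1.
From the singleton clause (e), e = 1.
From the singleton clause (~a), a = 0.
This assignment satisfies each clause.
A satisfying assignment: a: 0,  b: 1,  c: 1,  d: 0,  e: 1,  f: 1.

Satisfiable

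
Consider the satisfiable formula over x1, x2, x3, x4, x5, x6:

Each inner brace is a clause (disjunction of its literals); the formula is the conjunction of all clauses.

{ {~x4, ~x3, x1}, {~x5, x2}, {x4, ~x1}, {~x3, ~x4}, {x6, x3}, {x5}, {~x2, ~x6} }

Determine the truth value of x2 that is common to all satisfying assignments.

True

Suppose x2 = 0.
The clause (~x5) is unit, so x5 = 0.
That conflicts with the unit clause (x5).
So every satisfying assignment has x2 = True.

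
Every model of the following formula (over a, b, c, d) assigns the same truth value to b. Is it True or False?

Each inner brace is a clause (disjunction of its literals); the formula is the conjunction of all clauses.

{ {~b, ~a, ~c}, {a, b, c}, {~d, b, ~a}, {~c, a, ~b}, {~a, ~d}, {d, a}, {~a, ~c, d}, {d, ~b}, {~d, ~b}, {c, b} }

Suppose b = 1.
(d) alone gives d = 1.
Now (~d) is unsatisfied and unit — conflict.
So every satisfying assignment has b = False.

False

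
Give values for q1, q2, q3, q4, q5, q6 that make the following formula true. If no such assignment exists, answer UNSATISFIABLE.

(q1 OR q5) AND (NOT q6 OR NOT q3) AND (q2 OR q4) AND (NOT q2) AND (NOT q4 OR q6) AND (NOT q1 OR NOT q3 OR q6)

q1 ↦ true, q2 ↦ false, q3 ↦ false, q4 ↦ true, q5 ↦ false, q6 ↦ true

The clause (NOT q2) is unit, so q2 = false.
The clause (q4) is unit, so q4 = true.
The clause (q6) is unit, so q6 = true.
The clause (NOT q3) is unit, so q3 = false.
Branch on q1: set q1 = true.
Every clause is now satisfied; q5 is unconstrained.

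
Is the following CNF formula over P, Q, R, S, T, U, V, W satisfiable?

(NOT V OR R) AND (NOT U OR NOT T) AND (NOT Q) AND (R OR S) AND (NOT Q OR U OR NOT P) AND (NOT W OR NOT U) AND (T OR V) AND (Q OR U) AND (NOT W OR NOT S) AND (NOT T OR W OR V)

From the singleton clause (NOT Q), Q = false.
From the singleton clause (U), U = true.
From the singleton clause (NOT T), T = false.
From the singleton clause (NOT W), W = false.
From the singleton clause (V), V = true.
From the singleton clause (R), R = true.
No clause remains; P, S are free.
A satisfying assignment: P ↦ false; Q ↦ false; R ↦ true; S ↦ true; T ↦ false; U ↦ true; V ↦ true; W ↦ false.

Satisfiable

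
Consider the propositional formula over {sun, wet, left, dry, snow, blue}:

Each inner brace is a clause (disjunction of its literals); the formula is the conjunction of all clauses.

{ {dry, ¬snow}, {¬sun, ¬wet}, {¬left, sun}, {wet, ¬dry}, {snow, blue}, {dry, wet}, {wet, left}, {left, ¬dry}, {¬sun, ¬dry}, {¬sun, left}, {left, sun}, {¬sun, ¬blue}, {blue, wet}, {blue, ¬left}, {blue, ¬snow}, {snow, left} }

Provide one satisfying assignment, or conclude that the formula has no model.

UNSATISFIABLE

Suppose dry = True.
From the singleton clause (wet), wet = True.
From the singleton clause (¬sun), sun = False.
From the singleton clause (¬left), left = False.
That conflicts with the unit clause (left).
Backtrack on dry: now try dry = False.
From the singleton clause (¬snow), snow = False.
From the singleton clause (blue), blue = True.
From the singleton clause (wet), wet = True.
From the singleton clause (¬sun), sun = False.
From the singleton clause (¬left), left = False.
That conflicts with the unit clause (left).
Both values of dry lead to a conflict.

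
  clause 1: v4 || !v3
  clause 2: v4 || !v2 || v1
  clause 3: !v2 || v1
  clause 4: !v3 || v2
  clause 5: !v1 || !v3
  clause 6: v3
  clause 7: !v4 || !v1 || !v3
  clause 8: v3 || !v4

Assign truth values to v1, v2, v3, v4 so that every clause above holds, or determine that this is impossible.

The clause (v3) is unit, so v3 = true.
The clause (v4) is unit, so v4 = true.
The clause (v2) is unit, so v2 = true.
The clause (v1) is unit, so v1 = true.
But (!v1) is also a unit clause — contradiction.

UNSATISFIABLE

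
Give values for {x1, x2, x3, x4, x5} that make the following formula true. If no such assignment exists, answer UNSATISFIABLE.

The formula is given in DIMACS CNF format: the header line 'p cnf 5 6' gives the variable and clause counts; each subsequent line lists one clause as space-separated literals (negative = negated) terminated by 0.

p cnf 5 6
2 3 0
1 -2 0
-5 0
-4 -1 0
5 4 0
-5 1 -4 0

(¬x5) alone gives x5 = False.
(x4) alone gives x4 = True.
(¬x1) alone gives x1 = False.
(¬x2) alone gives x2 = False.
(x3) alone gives x3 = True.
All clauses are satisfied.

x1: False,  x2: False,  x3: True,  x4: True,  x5: False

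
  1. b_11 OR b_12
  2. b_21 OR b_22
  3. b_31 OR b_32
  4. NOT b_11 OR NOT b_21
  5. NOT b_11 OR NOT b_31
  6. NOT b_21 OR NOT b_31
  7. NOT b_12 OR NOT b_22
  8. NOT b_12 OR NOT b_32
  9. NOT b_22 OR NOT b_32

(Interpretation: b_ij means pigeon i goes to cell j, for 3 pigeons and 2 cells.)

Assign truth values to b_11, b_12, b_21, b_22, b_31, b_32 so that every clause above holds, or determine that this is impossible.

UNSATISFIABLE

Suppose b_11 = true.
From the singleton clause (NOT b_21), b_21 = false.
From the singleton clause (b_22), b_22 = true.
From the singleton clause (NOT b_31), b_31 = false.
From the singleton clause (b_32), b_32 = true.
That conflicts with the unit clause (NOT b_32).
Undo b_11 and try b_11 = false.
From the singleton clause (b_12), b_12 = true.
From the singleton clause (NOT b_22), b_22 = false.
From the singleton clause (b_21), b_21 = true.
From the singleton clause (NOT b_31), b_31 = false.
From the singleton clause (b_32), b_32 = true.
That conflicts with the unit clause (NOT b_32).
Both values of b_11 lead to a conflict.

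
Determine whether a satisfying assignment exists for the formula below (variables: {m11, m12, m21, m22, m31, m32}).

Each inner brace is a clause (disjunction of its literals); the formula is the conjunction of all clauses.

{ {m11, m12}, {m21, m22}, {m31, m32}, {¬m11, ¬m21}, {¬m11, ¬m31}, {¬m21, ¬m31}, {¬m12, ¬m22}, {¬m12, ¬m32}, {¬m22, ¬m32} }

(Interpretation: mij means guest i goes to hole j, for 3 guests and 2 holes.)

Try m11 = True.
From the singleton clause (¬m21), m21 = False.
From the singleton clause (m22), m22 = True.
From the singleton clause (¬m31), m31 = False.
From the singleton clause (m32), m32 = True.
That conflicts with the unit clause (¬m32).
Undo m11 and try m11 = False.
From the singleton clause (m12), m12 = True.
From the singleton clause (¬m22), m22 = False.
From the singleton clause (m21), m21 = True.
From the singleton clause (¬m31), m31 = False.
From the singleton clause (m32), m32 = True.
That conflicts with the unit clause (¬m32).
Neither m11 = True nor m11 = False works.
No assignment satisfies every clause.

Unsatisfiable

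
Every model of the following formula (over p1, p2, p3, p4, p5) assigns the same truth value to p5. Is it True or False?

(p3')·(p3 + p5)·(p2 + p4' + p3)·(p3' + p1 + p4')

Suppose p5 = 0.
(p3') alone gives p3 = 0.
Now (p3) is unsatisfied and unit — conflict.
So every satisfying assignment has p5 = True.

True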